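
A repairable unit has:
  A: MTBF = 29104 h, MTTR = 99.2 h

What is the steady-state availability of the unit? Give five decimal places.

A(A) = MTBF/(MTBF+MTTR) = 29104/(29104+99.2) = 0.99660

0.99660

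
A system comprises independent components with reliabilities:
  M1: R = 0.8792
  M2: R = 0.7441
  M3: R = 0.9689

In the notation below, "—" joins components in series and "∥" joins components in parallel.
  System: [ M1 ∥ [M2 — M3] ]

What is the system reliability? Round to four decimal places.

Series (M2 and M3): 0.744100 × 0.968900 = 0.720958
Parallel (M1 and [0.720958]): 1 − (1 − 0.879200)(1 − 0.720958) = 0.9663

0.9663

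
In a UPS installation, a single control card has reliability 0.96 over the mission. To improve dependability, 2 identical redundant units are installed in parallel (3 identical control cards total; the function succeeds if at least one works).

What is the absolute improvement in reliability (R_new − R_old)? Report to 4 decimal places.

0.0399

R_before = 0.96
R_after = 1 − (1 − 0.96)^3 = 0.9999
ΔR = 0.9999 − 0.96 = 0.0399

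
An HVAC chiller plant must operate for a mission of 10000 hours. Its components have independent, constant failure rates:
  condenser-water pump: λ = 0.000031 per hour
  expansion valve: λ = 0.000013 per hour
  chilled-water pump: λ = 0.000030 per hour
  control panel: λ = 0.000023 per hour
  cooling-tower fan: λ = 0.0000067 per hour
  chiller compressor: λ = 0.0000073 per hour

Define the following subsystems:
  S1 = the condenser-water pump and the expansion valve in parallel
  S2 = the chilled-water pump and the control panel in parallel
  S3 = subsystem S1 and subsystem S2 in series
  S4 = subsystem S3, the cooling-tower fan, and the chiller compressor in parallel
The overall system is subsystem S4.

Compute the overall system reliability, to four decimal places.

0.9996

R(condenser-water pump) = exp(−0.000031 × 10000) = 0.733447
R(expansion valve) = exp(−0.000013 × 10000) = 0.878095
R(chilled-water pump) = exp(−0.000030 × 10000) = 0.740818
R(control panel) = exp(−0.000023 × 10000) = 0.794534
R(cooling-tower fan) = exp(−0.0000067 × 10000) = 0.935195
R(chiller compressor) = exp(−0.0000073 × 10000) = 0.929601
Parallel (condenser-water pump and expansion valve): 1 − (1 − 0.733447)(1 − 0.878095) = 0.967506
Parallel (chilled-water pump and control panel): 1 − (1 − 0.740818)(1 − 0.794534) = 0.946747
Series ([0.967506] and [0.946747]): 0.967506 × 0.946747 = 0.915983
Parallel ([0.915983], cooling-tower fan, and chiller compressor): 1 − (1 − 0.915983)(1 − 0.935195)(1 − 0.929601) = 0.9996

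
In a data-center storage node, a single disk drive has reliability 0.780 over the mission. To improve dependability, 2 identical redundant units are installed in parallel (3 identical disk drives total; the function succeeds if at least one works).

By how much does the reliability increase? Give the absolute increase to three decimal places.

0.209

R_before = 0.780
R_after = 1 − (1 − 0.780)^3 = 0.989
ΔR = 0.989 − 0.780 = 0.209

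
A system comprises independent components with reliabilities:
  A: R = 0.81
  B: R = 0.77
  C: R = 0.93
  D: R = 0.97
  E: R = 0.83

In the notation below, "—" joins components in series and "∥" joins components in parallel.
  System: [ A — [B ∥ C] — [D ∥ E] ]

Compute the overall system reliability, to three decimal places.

0.793

Parallel (B and C): 1 − (1 − 0.77000)(1 − 0.93000) = 0.98390
Parallel (D and E): 1 − (1 − 0.97000)(1 − 0.83000) = 0.99490
Series (A, [0.98390], and [0.99490]): 0.81000 × 0.98390 × 0.99490 = 0.793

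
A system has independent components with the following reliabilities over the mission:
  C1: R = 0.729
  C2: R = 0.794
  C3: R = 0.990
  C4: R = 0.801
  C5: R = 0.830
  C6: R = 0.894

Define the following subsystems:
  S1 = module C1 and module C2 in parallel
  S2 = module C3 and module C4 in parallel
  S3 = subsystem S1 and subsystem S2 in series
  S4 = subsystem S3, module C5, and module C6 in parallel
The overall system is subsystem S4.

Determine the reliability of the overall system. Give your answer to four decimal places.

0.9990

Parallel (C1 and C2): 1 − (1 − 0.729000)(1 − 0.794000) = 0.944174
Parallel (C3 and C4): 1 − (1 − 0.990000)(1 − 0.801000) = 0.998010
Series ([0.944174] and [0.998010]): 0.944174 × 0.998010 = 0.942295
Parallel ([0.942295], C5, and C6): 1 − (1 − 0.942295)(1 − 0.830000)(1 − 0.894000) = 0.9990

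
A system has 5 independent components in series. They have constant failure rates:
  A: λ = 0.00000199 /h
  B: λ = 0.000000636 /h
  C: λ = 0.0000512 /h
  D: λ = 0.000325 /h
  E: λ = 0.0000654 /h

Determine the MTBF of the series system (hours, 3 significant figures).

2250

Series of exponential components: λ_sys = Σ λ_i
λ_sys = 0.00000199 + 0.000000636 + 0.0000512 + 0.000325 + 0.0000654 = 4.4423e-04 /h
MTBF = 1 / λ_sys = 2250 h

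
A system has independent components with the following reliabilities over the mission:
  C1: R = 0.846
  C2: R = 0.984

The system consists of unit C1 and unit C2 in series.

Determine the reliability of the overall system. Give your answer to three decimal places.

Series (C1 and C2): 0.84600 × 0.98400 = 0.832

0.832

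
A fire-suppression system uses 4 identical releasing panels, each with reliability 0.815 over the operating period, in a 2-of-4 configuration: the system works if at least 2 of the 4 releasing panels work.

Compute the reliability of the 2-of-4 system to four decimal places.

0.9782

R = Σ_{i=2}^{4} C(4,i) p^i (1−p)^{4−i} with p = 0.815
C(4,2)·0.815^2·0.185^2 = 0.136399
C(4,3)·0.815^3·0.185^1 = 0.400594
C(4,4)·0.815^4·0.185^0 = 0.441195
Sum = 0.9782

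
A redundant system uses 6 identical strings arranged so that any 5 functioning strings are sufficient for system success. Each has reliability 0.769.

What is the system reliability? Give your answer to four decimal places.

0.5795

R = Σ_{i=5}^{6} C(6,i) p^i (1−p)^{6−i} with p = 0.769
C(6,5)·0.769^5·0.231^1 = 0.372730
C(6,6)·0.769^6·0.231^0 = 0.206804
Sum = 0.5795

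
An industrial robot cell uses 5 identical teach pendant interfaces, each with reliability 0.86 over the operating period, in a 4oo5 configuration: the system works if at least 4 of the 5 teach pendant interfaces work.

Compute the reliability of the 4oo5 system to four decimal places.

0.8533

R = Σ_{i=4}^{5} C(5,i) p^i (1−p)^{5−i} with p = 0.86
C(5,4)·0.86^4·0.14^1 = 0.382906
C(5,5)·0.86^5·0.14^0 = 0.470427
Sum = 0.8533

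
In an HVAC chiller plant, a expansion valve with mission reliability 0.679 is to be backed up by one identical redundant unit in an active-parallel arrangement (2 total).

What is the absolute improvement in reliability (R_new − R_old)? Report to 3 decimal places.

0.218

R_before = 0.679
R_after = 1 − (1 − 0.679)^2 = 0.897
ΔR = 0.897 − 0.679 = 0.218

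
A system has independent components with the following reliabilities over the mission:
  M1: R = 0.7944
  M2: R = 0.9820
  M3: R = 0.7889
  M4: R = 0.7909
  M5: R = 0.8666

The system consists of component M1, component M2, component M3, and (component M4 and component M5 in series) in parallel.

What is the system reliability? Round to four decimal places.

Series (M4 and M5): 0.790900 × 0.866600 = 0.685394
Parallel (M1, M2, M3, and [0.685394]): 1 − (1 − 0.794400)(1 − 0.982000)(1 − 0.788900)(1 − 0.685394) = 0.9998

0.9998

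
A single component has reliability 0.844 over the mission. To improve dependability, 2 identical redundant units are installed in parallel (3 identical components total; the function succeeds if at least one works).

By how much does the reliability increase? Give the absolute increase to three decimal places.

R_before = 0.844
R_after = 1 − (1 − 0.844)^3 = 0.996
ΔR = 0.996 − 0.844 = 0.152

0.152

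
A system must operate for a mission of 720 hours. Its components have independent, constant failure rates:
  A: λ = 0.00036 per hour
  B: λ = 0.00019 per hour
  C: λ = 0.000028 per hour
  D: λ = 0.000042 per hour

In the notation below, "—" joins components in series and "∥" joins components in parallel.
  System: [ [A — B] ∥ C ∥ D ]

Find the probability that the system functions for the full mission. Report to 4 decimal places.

0.9998

R(A) = exp(−0.00036 × 720) = 0.771669
R(B) = exp(−0.00019 × 720) = 0.872145
R(C) = exp(−0.000028 × 720) = 0.980042
R(D) = exp(−0.000042 × 720) = 0.970213
Series (A and B): 0.771669 × 0.872145 = 0.673007
Parallel ([0.673007], C, and D): 1 − (1 − 0.673007)(1 − 0.980042)(1 − 0.970213) = 0.9998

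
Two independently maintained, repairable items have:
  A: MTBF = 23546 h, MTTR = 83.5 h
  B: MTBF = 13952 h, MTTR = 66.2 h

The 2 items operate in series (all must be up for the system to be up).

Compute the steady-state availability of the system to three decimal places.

A(A) = MTBF/(MTBF+MTTR) = 23546/(23546+83.5) = 0.996466
A(B) = MTBF/(MTBF+MTTR) = 13952/(13952+66.2) = 0.995278
Series availability: 0.996466 × 0.995278 = 0.992

0.992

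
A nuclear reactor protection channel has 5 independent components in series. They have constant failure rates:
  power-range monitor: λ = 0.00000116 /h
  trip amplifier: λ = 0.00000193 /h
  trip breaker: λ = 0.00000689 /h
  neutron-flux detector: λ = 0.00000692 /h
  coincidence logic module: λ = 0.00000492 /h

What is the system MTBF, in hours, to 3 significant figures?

45800

Series of exponential components: λ_sys = Σ λ_i
λ_sys = 0.00000116 + 0.00000193 + 0.00000689 + 0.00000692 + 0.00000492 = 2.1820e-05 /h
MTBF = 1 / λ_sys = 45800 h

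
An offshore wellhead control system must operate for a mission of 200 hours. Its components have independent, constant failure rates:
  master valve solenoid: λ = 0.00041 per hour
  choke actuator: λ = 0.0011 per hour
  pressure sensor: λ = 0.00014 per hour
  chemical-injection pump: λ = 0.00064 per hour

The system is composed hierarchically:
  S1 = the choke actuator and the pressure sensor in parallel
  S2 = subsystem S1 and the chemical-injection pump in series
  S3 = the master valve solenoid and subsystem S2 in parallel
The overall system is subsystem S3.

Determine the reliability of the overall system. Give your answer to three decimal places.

0.990

R(master valve solenoid) = exp(−0.00041 × 200) = 0.92127
R(choke actuator) = exp(−0.0011 × 200) = 0.80252
R(pressure sensor) = exp(−0.00014 × 200) = 0.97239
R(chemical-injection pump) = exp(−0.00064 × 200) = 0.87985
Parallel (choke actuator and pressure sensor): 1 − (1 − 0.80252)(1 − 0.97239) = 0.99455
Series ([0.99455] and chemical-injection pump): 0.99455 × 0.87985 = 0.87505
Parallel (master valve solenoid and [0.87505]): 1 − (1 − 0.92127)(1 − 0.87505) = 0.990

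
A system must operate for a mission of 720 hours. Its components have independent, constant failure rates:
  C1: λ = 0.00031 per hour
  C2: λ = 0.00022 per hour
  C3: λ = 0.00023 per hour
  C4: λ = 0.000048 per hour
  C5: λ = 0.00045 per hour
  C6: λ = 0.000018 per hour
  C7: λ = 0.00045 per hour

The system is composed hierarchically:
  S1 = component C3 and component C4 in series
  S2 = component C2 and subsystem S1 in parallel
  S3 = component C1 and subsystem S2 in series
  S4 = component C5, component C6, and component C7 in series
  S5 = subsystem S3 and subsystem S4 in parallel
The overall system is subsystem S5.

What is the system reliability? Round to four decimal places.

R(C1) = exp(−0.00031 × 720) = 0.799955
R(C2) = exp(−0.00022 × 720) = 0.853508
R(C3) = exp(−0.00023 × 720) = 0.847385
R(C4) = exp(−0.000048 × 720) = 0.966030
R(C5) = exp(−0.00045 × 720) = 0.723250
R(C6) = exp(−0.000018 × 720) = 0.987124
R(C7) = exp(−0.00045 × 720) = 0.723250
Series (C3 and C4): 0.847385 × 0.966030 = 0.818599
Parallel (C2 and [0.818599]): 1 − (1 − 0.853508)(1 − 0.818599) = 0.973426
Series (C1 and [0.973426]): 0.799955 × 0.973426 = 0.778697
Series (C5, C6, and C7): 0.723250 × 0.987124 × 0.723250 = 0.516355
Parallel ([0.778697] and [0.516355]): 1 − (1 − 0.778697)(1 − 0.516355) = 0.8930

0.8930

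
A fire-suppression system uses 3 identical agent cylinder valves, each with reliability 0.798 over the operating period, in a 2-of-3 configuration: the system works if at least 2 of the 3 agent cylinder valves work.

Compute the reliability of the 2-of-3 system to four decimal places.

0.8941

R = Σ_{i=2}^{3} C(3,i) p^i (1−p)^{3−i} with p = 0.798
C(3,2)·0.798^2·0.202^1 = 0.385903
C(3,3)·0.798^3·0.202^0 = 0.508170
Sum = 0.8941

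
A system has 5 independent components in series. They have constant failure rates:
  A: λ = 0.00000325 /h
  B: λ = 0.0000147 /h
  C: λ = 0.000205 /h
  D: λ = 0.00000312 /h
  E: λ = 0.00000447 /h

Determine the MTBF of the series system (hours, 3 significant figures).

Series of exponential components: λ_sys = Σ λ_i
λ_sys = 0.00000325 + 0.0000147 + 0.000205 + 0.00000312 + 0.00000447 = 2.3054e-04 /h
MTBF = 1 / λ_sys = 4340 h

4340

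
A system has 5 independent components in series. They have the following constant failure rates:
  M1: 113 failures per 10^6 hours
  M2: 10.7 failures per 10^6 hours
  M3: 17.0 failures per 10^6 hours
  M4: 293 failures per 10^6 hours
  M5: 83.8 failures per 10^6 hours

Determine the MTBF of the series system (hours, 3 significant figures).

Series of exponential components: λ_sys = Σ λ_i
λ_sys = 0.000113 + 0.0000107 + 0.0000170 + 0.000293 + 0.0000838 = 5.1750e-04 /h
MTBF = 1 / λ_sys = 1930 h

1930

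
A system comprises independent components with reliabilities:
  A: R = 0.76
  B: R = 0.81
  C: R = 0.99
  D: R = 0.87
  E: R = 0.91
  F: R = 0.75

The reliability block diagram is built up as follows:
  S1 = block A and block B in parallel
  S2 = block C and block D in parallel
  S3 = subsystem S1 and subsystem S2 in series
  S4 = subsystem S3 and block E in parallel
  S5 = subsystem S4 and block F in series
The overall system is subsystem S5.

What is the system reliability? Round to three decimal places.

0.747

Parallel (A and B): 1 − (1 − 0.76000)(1 − 0.81000) = 0.95440
Parallel (C and D): 1 − (1 − 0.99000)(1 − 0.87000) = 0.99870
Series ([0.95440] and [0.99870]): 0.95440 × 0.99870 = 0.95316
Parallel ([0.95316] and E): 1 − (1 − 0.95316)(1 − 0.91000) = 0.99578
Series ([0.99578] and F): 0.99578 × 0.75000 = 0.747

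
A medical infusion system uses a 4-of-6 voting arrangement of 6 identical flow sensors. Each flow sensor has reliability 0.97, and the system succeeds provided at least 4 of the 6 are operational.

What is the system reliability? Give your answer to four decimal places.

R = Σ_{i=4}^{6} C(6,i) p^i (1−p)^{6−i} with p = 0.97
C(6,4)·0.97^4·0.03^2 = 0.011951
C(6,5)·0.97^5·0.03^1 = 0.154572
C(6,6)·0.97^6·0.03^0 = 0.832972
Sum = 0.9995

0.9995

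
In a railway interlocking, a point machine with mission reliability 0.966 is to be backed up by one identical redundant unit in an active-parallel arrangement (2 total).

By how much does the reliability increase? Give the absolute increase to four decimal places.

R_before = 0.966
R_after = 1 − (1 − 0.966)^2 = 0.9988
ΔR = 0.9988 − 0.966 = 0.0328

0.0328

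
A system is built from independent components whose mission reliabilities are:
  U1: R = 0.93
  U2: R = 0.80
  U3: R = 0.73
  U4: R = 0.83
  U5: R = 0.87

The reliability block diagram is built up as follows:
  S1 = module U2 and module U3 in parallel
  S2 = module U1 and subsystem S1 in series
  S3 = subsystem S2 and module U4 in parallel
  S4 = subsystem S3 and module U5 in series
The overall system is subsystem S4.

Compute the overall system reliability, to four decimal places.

0.8522

Parallel (U2 and U3): 1 − (1 − 0.800000)(1 − 0.730000) = 0.946000
Series (U1 and [0.946000]): 0.930000 × 0.946000 = 0.879780
Parallel ([0.879780] and U4): 1 − (1 − 0.879780)(1 − 0.830000) = 0.979563
Series ([0.979563] and U5): 0.979563 × 0.870000 = 0.8522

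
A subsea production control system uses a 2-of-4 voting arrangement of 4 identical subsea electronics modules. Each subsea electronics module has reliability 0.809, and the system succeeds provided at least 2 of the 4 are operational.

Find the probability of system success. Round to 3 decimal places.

0.976

R = Σ_{i=2}^{4} C(4,i) p^i (1−p)^{4−i} with p = 0.809
C(4,2)·0.809^2·0.191^2 = 0.14326
C(4,3)·0.809^3·0.191^1 = 0.40452
C(4,4)·0.809^4·0.191^0 = 0.42835
Sum = 0.976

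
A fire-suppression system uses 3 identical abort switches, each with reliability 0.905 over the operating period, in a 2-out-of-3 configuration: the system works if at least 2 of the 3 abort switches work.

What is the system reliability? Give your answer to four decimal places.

0.9746

R = Σ_{i=2}^{3} C(3,i) p^i (1−p)^{3−i} with p = 0.905
C(3,2)·0.905^2·0.095^1 = 0.233422
C(3,3)·0.905^3·0.095^0 = 0.741218
Sum = 0.9746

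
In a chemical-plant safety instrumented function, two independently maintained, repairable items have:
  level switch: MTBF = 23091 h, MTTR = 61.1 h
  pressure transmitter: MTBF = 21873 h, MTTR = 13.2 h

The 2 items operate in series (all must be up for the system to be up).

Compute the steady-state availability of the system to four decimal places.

A(level switch) = MTBF/(MTBF+MTTR) = 23091/(23091+61.1) = 0.997361
A(pressure transmitter) = MTBF/(MTBF+MTTR) = 21873/(21873+13.2) = 0.999397
Series availability: 0.997361 × 0.999397 = 0.9968

0.9968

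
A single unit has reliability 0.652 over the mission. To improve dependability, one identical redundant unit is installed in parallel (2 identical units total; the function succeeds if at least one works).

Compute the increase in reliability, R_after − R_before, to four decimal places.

0.2269

R_before = 0.652
R_after = 1 − (1 − 0.652)^2 = 0.8789
ΔR = 0.8789 − 0.652 = 0.2269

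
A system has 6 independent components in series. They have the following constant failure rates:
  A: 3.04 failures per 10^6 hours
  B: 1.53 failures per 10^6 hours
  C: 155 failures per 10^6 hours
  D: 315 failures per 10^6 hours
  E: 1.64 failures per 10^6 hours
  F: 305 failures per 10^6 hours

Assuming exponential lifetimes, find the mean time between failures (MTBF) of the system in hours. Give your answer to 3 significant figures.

1280

Series of exponential components: λ_sys = Σ λ_i
λ_sys = 0.00000304 + 0.00000153 + 0.000155 + 0.000315 + 0.00000164 + 0.000305 = 7.8121e-04 /h
MTBF = 1 / λ_sys = 1280 h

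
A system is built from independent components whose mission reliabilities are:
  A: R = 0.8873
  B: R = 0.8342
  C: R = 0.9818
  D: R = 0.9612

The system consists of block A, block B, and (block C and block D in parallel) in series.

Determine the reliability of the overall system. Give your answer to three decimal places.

Parallel (C and D): 1 − (1 − 0.98180)(1 − 0.96120) = 0.99929
Series (A, B, and [0.99929]): 0.88730 × 0.83420 × 0.99929 = 0.740

0.740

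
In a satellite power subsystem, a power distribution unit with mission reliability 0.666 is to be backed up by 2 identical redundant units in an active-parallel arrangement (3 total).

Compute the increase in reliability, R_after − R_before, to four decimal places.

0.2967

R_before = 0.666
R_after = 1 − (1 − 0.666)^3 = 0.9627
ΔR = 0.9627 − 0.666 = 0.2967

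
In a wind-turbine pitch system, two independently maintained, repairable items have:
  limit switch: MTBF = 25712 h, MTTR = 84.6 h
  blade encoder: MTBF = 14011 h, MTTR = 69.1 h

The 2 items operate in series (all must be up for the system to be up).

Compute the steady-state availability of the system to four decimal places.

A(limit switch) = MTBF/(MTBF+MTTR) = 25712/(25712+84.6) = 0.996720
A(blade encoder) = MTBF/(MTBF+MTTR) = 14011/(14011+69.1) = 0.995092
Series availability: 0.996720 × 0.995092 = 0.9918

0.9918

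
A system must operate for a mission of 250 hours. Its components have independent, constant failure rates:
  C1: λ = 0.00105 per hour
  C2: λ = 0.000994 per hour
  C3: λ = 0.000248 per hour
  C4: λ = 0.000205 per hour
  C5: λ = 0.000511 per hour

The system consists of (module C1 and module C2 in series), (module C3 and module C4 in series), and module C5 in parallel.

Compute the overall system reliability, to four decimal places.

R(C1) = exp(−0.00105 × 250) = 0.769126
R(C2) = exp(−0.000994 × 250) = 0.779970
R(C3) = exp(−0.000248 × 250) = 0.939883
R(C4) = exp(−0.000205 × 250) = 0.950041
R(C5) = exp(−0.000511 × 250) = 0.880073
Series (C1 and C2): 0.769126 × 0.779970 = 0.599895
Series (C3 and C4): 0.939883 × 0.950041 = 0.892927
Parallel ([0.599895], [0.892927], and C5): 1 − (1 − 0.599895)(1 − 0.892927)(1 − 0.880073) = 0.9949

0.9949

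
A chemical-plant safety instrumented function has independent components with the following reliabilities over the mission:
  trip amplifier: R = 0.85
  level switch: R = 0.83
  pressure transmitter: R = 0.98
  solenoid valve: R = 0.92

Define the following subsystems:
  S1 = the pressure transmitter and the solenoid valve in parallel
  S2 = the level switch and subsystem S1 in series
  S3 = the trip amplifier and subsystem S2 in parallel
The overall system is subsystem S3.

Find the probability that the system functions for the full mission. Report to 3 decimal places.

0.974

Parallel (pressure transmitter and solenoid valve): 1 − (1 − 0.98000)(1 − 0.92000) = 0.99840
Series (level switch and [0.99840]): 0.83000 × 0.99840 = 0.82867
Parallel (trip amplifier and [0.82867]): 1 − (1 − 0.85000)(1 − 0.82867) = 0.974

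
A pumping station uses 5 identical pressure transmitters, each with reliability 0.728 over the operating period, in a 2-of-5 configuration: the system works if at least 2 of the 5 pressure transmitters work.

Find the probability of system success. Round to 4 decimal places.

0.9786

R = Σ_{i=2}^{5} C(5,i) p^i (1−p)^{5−i} with p = 0.728
C(5,2)·0.728^2·0.272^3 = 0.106652
C(5,3)·0.728^3·0.272^2 = 0.285451
C(5,4)·0.728^4·0.272^1 = 0.382001
C(5,5)·0.728^5·0.272^0 = 0.204483
Sum = 0.9786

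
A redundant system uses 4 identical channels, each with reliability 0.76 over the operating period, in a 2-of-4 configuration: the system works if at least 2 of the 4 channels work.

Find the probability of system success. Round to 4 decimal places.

0.9547

R = Σ_{i=2}^{4} C(4,i) p^i (1−p)^{4−i} with p = 0.76
C(4,2)·0.76^2·0.24^2 = 0.199619
C(4,3)·0.76^3·0.24^1 = 0.421417
C(4,4)·0.76^4·0.24^0 = 0.333622
Sum = 0.9547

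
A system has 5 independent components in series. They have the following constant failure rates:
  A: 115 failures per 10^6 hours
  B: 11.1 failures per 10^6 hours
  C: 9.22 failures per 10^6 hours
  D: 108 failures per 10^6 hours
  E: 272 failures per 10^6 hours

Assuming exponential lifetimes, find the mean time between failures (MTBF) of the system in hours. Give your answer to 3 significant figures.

1940

Series of exponential components: λ_sys = Σ λ_i
λ_sys = 0.000115 + 0.0000111 + 0.00000922 + 0.000108 + 0.000272 = 5.1532e-04 /h
MTBF = 1 / λ_sys = 1940 h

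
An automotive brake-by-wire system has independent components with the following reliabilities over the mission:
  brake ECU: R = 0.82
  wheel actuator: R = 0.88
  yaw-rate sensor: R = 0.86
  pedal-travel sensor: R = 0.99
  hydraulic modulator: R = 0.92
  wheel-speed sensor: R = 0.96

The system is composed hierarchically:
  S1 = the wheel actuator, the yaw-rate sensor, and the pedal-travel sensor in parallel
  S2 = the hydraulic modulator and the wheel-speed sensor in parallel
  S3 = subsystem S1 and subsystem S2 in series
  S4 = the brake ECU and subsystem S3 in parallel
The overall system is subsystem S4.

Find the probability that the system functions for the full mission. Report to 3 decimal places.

0.999

Parallel (wheel actuator, yaw-rate sensor, and pedal-travel sensor): 1 − (1 − 0.88000)(1 − 0.86000)(1 − 0.99000) = 0.99983
Parallel (hydraulic modulator and wheel-speed sensor): 1 − (1 − 0.92000)(1 − 0.96000) = 0.99680
Series ([0.99983] and [0.99680]): 0.99983 × 0.99680 = 0.99663
Parallel (brake ECU and [0.99663]): 1 − (1 − 0.82000)(1 − 0.99663) = 0.999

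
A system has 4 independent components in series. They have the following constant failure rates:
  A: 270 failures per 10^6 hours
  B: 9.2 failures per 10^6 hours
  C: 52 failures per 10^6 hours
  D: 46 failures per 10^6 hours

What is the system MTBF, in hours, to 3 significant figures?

Series of exponential components: λ_sys = Σ λ_i
λ_sys = 0.00027 + 0.0000092 + 0.000052 + 0.000046 = 3.7720e-04 /h
MTBF = 1 / λ_sys = 2650 h

2650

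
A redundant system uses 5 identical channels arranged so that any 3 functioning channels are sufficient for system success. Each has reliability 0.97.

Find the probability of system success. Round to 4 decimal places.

0.9997

R = Σ_{i=3}^{5} C(5,i) p^i (1−p)^{5−i} with p = 0.97
C(5,3)·0.97^3·0.03^2 = 0.008214
C(5,4)·0.97^4·0.03^1 = 0.132794
C(5,5)·0.97^5·0.03^0 = 0.858734
Sum = 0.9997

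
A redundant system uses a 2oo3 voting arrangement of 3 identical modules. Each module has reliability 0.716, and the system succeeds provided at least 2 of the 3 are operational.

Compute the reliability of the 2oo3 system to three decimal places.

0.804

R = Σ_{i=2}^{3} C(3,i) p^i (1−p)^{3−i} with p = 0.716
C(3,2)·0.716^2·0.284^1 = 0.43678
C(3,3)·0.716^3·0.284^0 = 0.36706
Sum = 0.804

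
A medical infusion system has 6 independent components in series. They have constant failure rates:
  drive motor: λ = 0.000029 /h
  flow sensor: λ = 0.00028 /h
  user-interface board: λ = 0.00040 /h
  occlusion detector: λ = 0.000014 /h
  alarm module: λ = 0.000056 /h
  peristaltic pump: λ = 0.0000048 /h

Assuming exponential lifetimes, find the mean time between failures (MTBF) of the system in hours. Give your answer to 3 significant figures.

1280

Series of exponential components: λ_sys = Σ λ_i
λ_sys = 0.000029 + 0.00028 + 0.00040 + 0.000014 + 0.000056 + 0.0000048 = 7.8380e-04 /h
MTBF = 1 / λ_sys = 1280 h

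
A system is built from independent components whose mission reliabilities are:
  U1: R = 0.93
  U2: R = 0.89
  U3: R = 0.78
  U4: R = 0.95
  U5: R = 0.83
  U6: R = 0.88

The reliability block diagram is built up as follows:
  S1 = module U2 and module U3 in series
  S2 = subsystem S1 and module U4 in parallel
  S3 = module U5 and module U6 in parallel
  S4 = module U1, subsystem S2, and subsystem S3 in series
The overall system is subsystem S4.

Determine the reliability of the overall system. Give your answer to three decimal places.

0.897

Series (U2 and U3): 0.89000 × 0.78000 = 0.69420
Parallel ([0.69420] and U4): 1 − (1 − 0.69420)(1 − 0.95000) = 0.98471
Parallel (U5 and U6): 1 − (1 − 0.83000)(1 − 0.88000) = 0.97960
Series (U1, [0.98471], and [0.97960]): 0.93000 × 0.98471 × 0.97960 = 0.897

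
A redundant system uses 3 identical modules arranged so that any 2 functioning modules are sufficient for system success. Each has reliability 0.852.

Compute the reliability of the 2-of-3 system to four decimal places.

0.9408

R = Σ_{i=2}^{3} C(3,i) p^i (1−p)^{3−i} with p = 0.852
C(3,2)·0.852^2·0.148^1 = 0.322301
C(3,3)·0.852^3·0.148^0 = 0.618470
Sum = 0.9408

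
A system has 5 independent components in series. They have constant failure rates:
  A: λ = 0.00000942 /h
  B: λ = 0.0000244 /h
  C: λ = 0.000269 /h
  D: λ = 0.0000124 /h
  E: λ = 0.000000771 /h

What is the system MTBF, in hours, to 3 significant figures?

3160

Series of exponential components: λ_sys = Σ λ_i
λ_sys = 0.00000942 + 0.0000244 + 0.000269 + 0.0000124 + 0.000000771 = 3.1599e-04 /h
MTBF = 1 / λ_sys = 3160 h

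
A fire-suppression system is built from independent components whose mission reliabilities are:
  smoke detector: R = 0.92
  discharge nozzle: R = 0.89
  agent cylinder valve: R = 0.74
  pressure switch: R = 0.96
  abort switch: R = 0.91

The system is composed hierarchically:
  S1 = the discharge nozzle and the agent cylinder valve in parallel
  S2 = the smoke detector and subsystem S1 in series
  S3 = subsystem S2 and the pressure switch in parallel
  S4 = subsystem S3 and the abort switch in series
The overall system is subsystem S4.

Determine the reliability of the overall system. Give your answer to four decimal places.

Parallel (discharge nozzle and agent cylinder valve): 1 − (1 − 0.890000)(1 − 0.740000) = 0.971400
Series (smoke detector and [0.971400]): 0.920000 × 0.971400 = 0.893688
Parallel ([0.893688] and pressure switch): 1 − (1 − 0.893688)(1 − 0.960000) = 0.995748
Series ([0.995748] and abort switch): 0.995748 × 0.910000 = 0.9061

0.9061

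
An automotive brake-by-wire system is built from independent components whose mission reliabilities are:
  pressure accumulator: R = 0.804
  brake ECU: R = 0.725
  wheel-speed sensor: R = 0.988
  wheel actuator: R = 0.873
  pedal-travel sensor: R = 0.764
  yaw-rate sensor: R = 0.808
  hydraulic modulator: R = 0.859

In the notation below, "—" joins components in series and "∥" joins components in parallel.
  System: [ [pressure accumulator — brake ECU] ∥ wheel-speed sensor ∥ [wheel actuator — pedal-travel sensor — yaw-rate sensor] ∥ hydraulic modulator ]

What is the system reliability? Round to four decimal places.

Series (pressure accumulator and brake ECU): 0.804000 × 0.725000 = 0.582900
Series (wheel actuator, pedal-travel sensor, and yaw-rate sensor): 0.873000 × 0.764000 × 0.808000 = 0.538913
Parallel ([0.582900], wheel-speed sensor, [0.538913], and hydraulic modulator): 1 − (1 − 0.582900)(1 − 0.988000)(1 − 0.538913)(1 − 0.859000) = 0.9997

0.9997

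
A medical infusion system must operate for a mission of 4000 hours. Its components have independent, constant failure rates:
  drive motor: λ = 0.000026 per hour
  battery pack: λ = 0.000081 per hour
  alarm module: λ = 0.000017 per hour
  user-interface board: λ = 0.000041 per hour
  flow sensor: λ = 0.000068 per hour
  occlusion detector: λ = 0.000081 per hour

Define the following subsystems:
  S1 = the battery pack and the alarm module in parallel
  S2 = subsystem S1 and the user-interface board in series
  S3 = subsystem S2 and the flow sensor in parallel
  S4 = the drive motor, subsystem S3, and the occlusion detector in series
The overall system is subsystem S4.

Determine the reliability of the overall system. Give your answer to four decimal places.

R(drive motor) = exp(−0.000026 × 4000) = 0.901225
R(battery pack) = exp(−0.000081 × 4000) = 0.723250
R(alarm module) = exp(−0.000017 × 4000) = 0.934260
R(user-interface board) = exp(−0.000041 × 4000) = 0.848742
R(flow sensor) = exp(−0.000068 × 4000) = 0.761854
R(occlusion detector) = exp(−0.000081 × 4000) = 0.723250
Parallel (battery pack and alarm module): 1 − (1 − 0.723250)(1 − 0.934260) = 0.981806
Series ([0.981806] and user-interface board): 0.981806 × 0.848742 = 0.833300
Parallel ([0.833300] and flow sensor): 1 − (1 − 0.833300)(1 − 0.761854) = 0.960301
Series (drive motor, [0.960301], and occlusion detector): 0.901225 × 0.960301 × 0.723250 = 0.6259

0.6259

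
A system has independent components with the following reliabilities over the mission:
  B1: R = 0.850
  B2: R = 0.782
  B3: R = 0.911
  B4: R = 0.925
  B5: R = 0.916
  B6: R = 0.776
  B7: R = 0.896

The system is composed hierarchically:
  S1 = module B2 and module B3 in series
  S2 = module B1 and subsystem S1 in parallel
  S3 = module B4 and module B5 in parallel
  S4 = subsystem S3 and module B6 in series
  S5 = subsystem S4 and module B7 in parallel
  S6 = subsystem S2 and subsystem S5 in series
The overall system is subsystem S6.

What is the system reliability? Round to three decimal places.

Series (B2 and B3): 0.78200 × 0.91100 = 0.71240
Parallel (B1 and [0.71240]): 1 − (1 − 0.85000)(1 − 0.71240) = 0.95686
Parallel (B4 and B5): 1 − (1 − 0.92500)(1 − 0.91600) = 0.99370
Series ([0.99370] and B6): 0.99370 × 0.77600 = 0.77111
Parallel ([0.77111] and B7): 1 − (1 − 0.77111)(1 − 0.89600) = 0.97620
Series ([0.95686] and [0.97620]): 0.95686 × 0.97620 = 0.934

0.934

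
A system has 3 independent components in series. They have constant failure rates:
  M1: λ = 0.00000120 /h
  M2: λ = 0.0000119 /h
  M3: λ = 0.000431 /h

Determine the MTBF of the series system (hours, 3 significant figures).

2250

Series of exponential components: λ_sys = Σ λ_i
λ_sys = 0.00000120 + 0.0000119 + 0.000431 = 4.4410e-04 /h
MTBF = 1 / λ_sys = 2250 h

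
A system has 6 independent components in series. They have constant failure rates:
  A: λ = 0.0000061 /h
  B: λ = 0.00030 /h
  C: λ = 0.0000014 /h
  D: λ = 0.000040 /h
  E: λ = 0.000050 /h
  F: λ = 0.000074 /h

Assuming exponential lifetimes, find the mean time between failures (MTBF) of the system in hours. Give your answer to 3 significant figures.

Series of exponential components: λ_sys = Σ λ_i
λ_sys = 0.0000061 + 0.00030 + 0.0000014 + 0.000040 + 0.000050 + 0.000074 = 4.7150e-04 /h
MTBF = 1 / λ_sys = 2120 h

2120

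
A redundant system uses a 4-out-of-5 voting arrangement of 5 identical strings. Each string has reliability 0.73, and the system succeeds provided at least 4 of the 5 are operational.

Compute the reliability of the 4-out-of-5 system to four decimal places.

0.5907

R = Σ_{i=4}^{5} C(5,i) p^i (1−p)^{5−i} with p = 0.73
C(5,4)·0.73^4·0.27^1 = 0.383376
C(5,5)·0.73^5·0.27^0 = 0.207307
Sum = 0.5907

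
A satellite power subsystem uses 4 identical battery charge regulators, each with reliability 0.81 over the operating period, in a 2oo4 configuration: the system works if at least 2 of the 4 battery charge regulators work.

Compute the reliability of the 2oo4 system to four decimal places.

0.9765

R = Σ_{i=2}^{4} C(4,i) p^i (1−p)^{4−i} with p = 0.81
C(4,2)·0.81^2·0.19^2 = 0.142111
C(4,3)·0.81^3·0.19^1 = 0.403895
C(4,4)·0.81^4·0.19^0 = 0.430467
Sum = 0.9765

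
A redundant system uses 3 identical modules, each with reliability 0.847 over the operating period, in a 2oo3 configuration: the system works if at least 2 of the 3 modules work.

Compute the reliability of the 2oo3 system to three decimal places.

0.937

R = Σ_{i=2}^{3} C(3,i) p^i (1−p)^{3−i} with p = 0.847
C(3,2)·0.847^2·0.153^1 = 0.32929
C(3,3)·0.847^3·0.153^0 = 0.60765
Sum = 0.937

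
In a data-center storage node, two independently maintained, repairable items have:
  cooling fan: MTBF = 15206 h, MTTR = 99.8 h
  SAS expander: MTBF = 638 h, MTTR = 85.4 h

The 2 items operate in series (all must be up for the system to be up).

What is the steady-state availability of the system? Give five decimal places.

A(cooling fan) = MTBF/(MTBF+MTTR) = 15206/(15206+99.8) = 0.993480
A(SAS expander) = MTBF/(MTBF+MTTR) = 638/(638+85.4) = 0.881946
Series availability: 0.993480 × 0.881946 = 0.87620

0.87620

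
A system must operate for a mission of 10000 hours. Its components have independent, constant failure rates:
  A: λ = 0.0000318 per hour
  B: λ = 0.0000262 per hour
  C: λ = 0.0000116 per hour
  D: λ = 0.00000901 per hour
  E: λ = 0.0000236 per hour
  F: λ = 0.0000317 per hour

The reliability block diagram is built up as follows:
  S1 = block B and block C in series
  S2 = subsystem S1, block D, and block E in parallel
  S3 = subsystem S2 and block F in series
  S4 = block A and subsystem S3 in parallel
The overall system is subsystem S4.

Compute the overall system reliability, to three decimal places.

0.925

R(A) = exp(−0.0000318 × 10000) = 0.72760
R(B) = exp(−0.0000262 × 10000) = 0.76951
R(C) = exp(−0.0000116 × 10000) = 0.89048
R(D) = exp(−0.00000901 × 10000) = 0.91384
R(E) = exp(−0.0000236 × 10000) = 0.78978
R(F) = exp(−0.0000317 × 10000) = 0.72833
Series (B and C): 0.76951 × 0.89048 = 0.68523
Parallel ([0.68523], D, and E): 1 − (1 − 0.68523)(1 − 0.91384)(1 − 0.78978) = 0.99430
Series ([0.99430] and F): 0.99430 × 0.72833 = 0.72418
Parallel (A and [0.72418]): 1 − (1 − 0.72760)(1 − 0.72418) = 0.925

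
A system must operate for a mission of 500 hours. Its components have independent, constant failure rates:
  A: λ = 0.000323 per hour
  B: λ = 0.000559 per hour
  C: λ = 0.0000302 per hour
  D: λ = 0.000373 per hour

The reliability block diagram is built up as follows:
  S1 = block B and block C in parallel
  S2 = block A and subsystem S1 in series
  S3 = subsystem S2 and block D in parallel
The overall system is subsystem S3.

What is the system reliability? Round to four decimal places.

0.9741

R(A) = exp(−0.000323 × 500) = 0.850867
R(B) = exp(−0.000559 × 500) = 0.756162
R(C) = exp(−0.0000302 × 500) = 0.985013
R(D) = exp(−0.000373 × 500) = 0.829859
Parallel (B and C): 1 − (1 − 0.756162)(1 − 0.985013) = 0.996346
Series (A and [0.996346]): 0.850867 × 0.996346 = 0.847758
Parallel ([0.847758] and D): 1 − (1 − 0.847758)(1 − 0.829859) = 0.9741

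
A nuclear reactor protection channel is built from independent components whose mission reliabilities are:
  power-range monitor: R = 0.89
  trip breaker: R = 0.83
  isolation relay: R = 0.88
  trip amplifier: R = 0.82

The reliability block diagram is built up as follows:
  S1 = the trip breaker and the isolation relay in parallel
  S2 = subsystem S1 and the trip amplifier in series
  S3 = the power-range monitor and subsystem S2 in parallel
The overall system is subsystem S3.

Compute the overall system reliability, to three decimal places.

Parallel (trip breaker and isolation relay): 1 − (1 − 0.83000)(1 − 0.88000) = 0.97960
Series ([0.97960] and trip amplifier): 0.97960 × 0.82000 = 0.80327
Parallel (power-range monitor and [0.80327]): 1 − (1 − 0.89000)(1 − 0.80327) = 0.978

0.978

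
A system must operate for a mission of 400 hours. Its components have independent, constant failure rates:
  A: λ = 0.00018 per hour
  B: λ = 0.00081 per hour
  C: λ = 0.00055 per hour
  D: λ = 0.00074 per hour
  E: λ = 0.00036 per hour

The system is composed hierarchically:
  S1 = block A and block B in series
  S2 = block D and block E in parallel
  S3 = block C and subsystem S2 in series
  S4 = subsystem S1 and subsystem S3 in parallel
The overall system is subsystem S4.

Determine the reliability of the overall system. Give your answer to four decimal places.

0.9264

R(A) = exp(−0.00018 × 400) = 0.930531
R(B) = exp(−0.00081 × 400) = 0.723250
R(C) = exp(−0.00055 × 400) = 0.802519
R(D) = exp(−0.00074 × 400) = 0.743787
R(E) = exp(−0.00036 × 400) = 0.865888
Series (A and B): 0.930531 × 0.723250 = 0.673007
Parallel (D and E): 1 − (1 − 0.743787)(1 − 0.865888) = 0.965639
Series (C and [0.965639]): 0.802519 × 0.965639 = 0.774944
Parallel ([0.673007] and [0.774944]): 1 − (1 − 0.673007)(1 − 0.774944) = 0.9264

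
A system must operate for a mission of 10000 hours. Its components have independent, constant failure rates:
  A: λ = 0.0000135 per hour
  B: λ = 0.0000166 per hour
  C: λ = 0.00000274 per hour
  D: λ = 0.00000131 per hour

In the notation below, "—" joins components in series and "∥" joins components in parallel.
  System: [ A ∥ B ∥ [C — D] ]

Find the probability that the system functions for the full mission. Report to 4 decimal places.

0.9992

R(A) = exp(−0.0000135 × 10000) = 0.873716
R(B) = exp(−0.0000166 × 10000) = 0.847046
R(C) = exp(−0.00000274 × 10000) = 0.972972
R(D) = exp(−0.00000131 × 10000) = 0.986985
Series (C and D): 0.972972 × 0.986985 = 0.960309
Parallel (A, B, and [0.960309]): 1 − (1 − 0.873716)(1 − 0.847046)(1 − 0.960309) = 0.9992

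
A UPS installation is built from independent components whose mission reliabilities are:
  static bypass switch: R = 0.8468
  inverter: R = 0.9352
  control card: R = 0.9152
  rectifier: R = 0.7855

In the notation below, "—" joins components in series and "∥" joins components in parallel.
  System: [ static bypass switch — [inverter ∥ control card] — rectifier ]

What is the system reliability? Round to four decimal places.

Parallel (inverter and control card): 1 − (1 − 0.935200)(1 − 0.915200) = 0.994505
Series (static bypass switch, [0.994505], and rectifier): 0.846800 × 0.994505 × 0.785500 = 0.6615

0.6615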